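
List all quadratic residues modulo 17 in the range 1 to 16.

Square k = 1,…,8 (k and 17−k give the same square):
1²=1, 2²=4, 3²=9, 4²=16, 5²≡8, 6²≡2, 7²≡15, 8²≡13 (mod 17).
So the quadratic residues mod 17 are {1, 2, 4, 8, 9, 13, 15, 16}.

1,2,4,8,9,13,15,16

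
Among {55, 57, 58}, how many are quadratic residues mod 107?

1

(55/107) = -1 → non-residue.
(57/107) = +1 → QR.
(58/107) = -1 → non-residue.
Total quadratic residues among the 3: 1.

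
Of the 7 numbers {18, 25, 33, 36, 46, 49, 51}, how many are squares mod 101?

(18/101) = -1 → non-residue.
(25/101) = +1 → QR.
(33/101) = +1 → QR.
(36/101) = +1 → QR.
(46/101) = -1 → non-residue.
(49/101) = +1 → QR.
(51/101) = -1 → non-residue.
Total quadratic residues among the 7: 4.

4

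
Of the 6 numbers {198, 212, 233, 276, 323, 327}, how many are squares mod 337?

(198/337) = -1 → non-residue.
(212/337) = -1 → non-residue.
(233/337) = +1 → QR.
(276/337) = -1 → non-residue.
(323/337) = +1 → QR.
(327/337) = -1 → non-residue.
Total quadratic residues among the 6: 2.

2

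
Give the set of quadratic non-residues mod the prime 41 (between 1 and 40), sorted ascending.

3 6 7 11 12 13 14 15 17 19 22 24 26 27 28 29 30 34 35 38

Square k = 1,…,20 (k and 41−k give the same square):
1²=1, 2²=4, 3²=9, 4²=16, 5²=25, 6²=36, 7²≡8, 8²≡23, 9²≡40, 10²≡18, 11²≡39, 12²≡21, 13²≡5, 14²≡32, 15²≡20, 16²≡10, 17²≡2, 18²≡37, 19²≡33, 20²≡31 (mod 41).
The residues are {1, 2, 4, 5, 8, 9, 10, 16, 18, 20, 21, 23, 25, 31, 32, 33, 36, 37, 39, 40}; the non-residues are the remaining 20 nonzero classes.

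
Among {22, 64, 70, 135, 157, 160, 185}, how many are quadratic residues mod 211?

3

(22/211) = -1 → non-residue.
(64/211) = +1 → QR.
(70/211) = +1 → QR.
(135/211) = -1 → non-residue.
(157/211) = -1 → non-residue.
(160/211) = -1 → non-residue.
(185/211) = +1 → QR.
Total quadratic residues among the 7: 3.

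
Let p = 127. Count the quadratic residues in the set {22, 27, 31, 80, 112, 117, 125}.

3

(22/127) = +1 → QR.
(27/127) = -1 → non-residue.
(31/127) = +1 → QR.
(80/127) = -1 → non-residue.
(112/127) = -1 → non-residue.
(117/127) = +1 → QR.
(125/127) = -1 → non-residue.
Total quadratic residues among the 7: 3.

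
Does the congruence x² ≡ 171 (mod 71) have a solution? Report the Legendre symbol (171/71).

1

Euler's criterion: (171/71) ≡ 29^35 (mod 71).
29^2 ≡ 60 (mod 71)
29^4 ≡ 50 (mod 71)
29^8 ≡ 15 (mod 71)
29^16 ≡ 12 (mod 71)
29^32 ≡ 2 (mod 71)
29^35 = 29^(32+2+1) ≡ 1 (mod 71).
Result is 1, so (171/71) = 1.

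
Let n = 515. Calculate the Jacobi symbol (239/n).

1

Reciprocity: 239 ≡ 3 and 515 ≡ 3 (mod 4), so (239/515) = −(515/239).
Reduce top mod 239: now compute (37/239).
Reciprocity: 37 ≡ 1 and 239 ≡ 3 (mod 4), so (37/239) = +(239/37).
Reduce top mod 37: now compute (17/37).
Reciprocity: 17 ≡ 1 and 37 ≡ 1 (mod 4), so (17/37) = +(37/17).
Reduce top mod 17: now compute (3/17).
Reciprocity: 3 ≡ 3 and 17 ≡ 1 (mod 4), so (3/17) = +(17/3).
Reduce top mod 3: now compute (2/3).
Pull out 2: since 3 ≡ 3 (mod 8), (2/3) = -1.
Reached (1/3) = 1. Collecting the sign flips along the way, the symbol is +1.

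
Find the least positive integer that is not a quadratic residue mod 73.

(2/73) = +1, so 2 is a residue.
(3/73) = +1, so 3 is a residue.
(4/73) = +1, so 4 is a residue.
(5/73) = −1, so 5 is the smallest positive non-residue mod 73.

5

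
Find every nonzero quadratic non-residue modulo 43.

2, 3, 5, 7, 8, 12, 18, 19, 20, 22, 26, 27, 28, 29, 30, 32, 33, 34, 37, 39, 42

Square k = 1,…,21 (k and 43−k give the same square):
1²=1, 2²=4, 3²=9, 4²=16, 5²=25, 6²=36, 7²≡6, 8²≡21, 9²≡38, 10²≡14, 11²≡35, 12²≡15, 13²≡40, 14²≡24, 15²≡10, 16²≡41, 17²≡31, 18²≡23, 19²≡17, 20²≡13, 21²≡11 (mod 43).
The residues are {1, 4, 6, 9, 10, 11, 13, 14, 15, 16, 17, 21, 23, 24, 25, 31, 35, 36, 38, 40, 41}; the non-residues are the remaining 21 nonzero classes.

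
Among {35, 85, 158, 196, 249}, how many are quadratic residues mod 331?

2

(35/331) = -1 → non-residue.
(85/331) = +1 → QR.
(158/331) = -1 → non-residue.
(196/331) = +1 → QR.
(249/331) = -1 → non-residue.
Total quadratic residues among the 5: 2.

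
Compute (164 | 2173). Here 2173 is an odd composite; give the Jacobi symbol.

Pull out 2^2: since 2173 ≡ 5 (mod 8), (2/2173) = -1, so (2/2173)^2 = +1.
Reciprocity: 41 ≡ 1 and 2173 ≡ 1 (mod 4), so (41/2173) = +(2173/41).
Reduce top mod 41: now compute (0/41).
Top reduces to 0: gcd > 1, so the symbol is 0.

0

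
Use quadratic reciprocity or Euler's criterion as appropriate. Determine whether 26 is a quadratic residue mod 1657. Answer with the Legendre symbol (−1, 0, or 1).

-1

Pull out 2: since 1657 ≡ 1 (mod 8), (2/1657) = +1.
Reciprocity: 13 ≡ 1 and 1657 ≡ 1 (mod 4), so (13/1657) = +(1657/13).
Reduce top mod 13: now compute (6/13).
Pull out 2: since 13 ≡ 5 (mod 8), (2/13) = -1.
Reciprocity: 3 ≡ 3 and 13 ≡ 1 (mod 4), so (3/13) = +(13/3).
Reduce top mod 3: now compute (1/3).
Reached (1/3) = 1. Collecting the sign flips along the way, the symbol is -1.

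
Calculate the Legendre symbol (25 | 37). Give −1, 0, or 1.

1

Euler's criterion: (25/37) ≡ 25^18 (mod 37).
25^2 ≡ 33 (mod 37)
25^4 ≡ 16 (mod 37)
25^8 ≡ 34 (mod 37)
25^16 ≡ 9 (mod 37)
25^18 = 25^(16+2) ≡ 1 (mod 37).
Result is 1, so (25/37) = 1.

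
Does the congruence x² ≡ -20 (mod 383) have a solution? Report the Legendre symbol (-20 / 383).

1

First reduce: -20 ≡ 363 (mod 383).
Reciprocity: 363 ≡ 3 and 383 ≡ 3 (mod 4), so (363/383) = −(383/363).
Reduce top mod 363: now compute (20/363).
Pull out 2^2: since 363 ≡ 3 (mod 8), (2/363) = -1, so (2/363)^2 = +1.
Reciprocity: 5 ≡ 1 and 363 ≡ 3 (mod 4), so (5/363) = +(363/5).
Reduce top mod 5: now compute (3/5).
Reciprocity: 3 ≡ 3 and 5 ≡ 1 (mod 4), so (3/5) = +(5/3).
Reduce top mod 3: now compute (2/3).
Pull out 2: since 3 ≡ 3 (mod 8), (2/3) = -1.
Reached (1/3) = 1. Collecting the sign flips along the way, the symbol is +1.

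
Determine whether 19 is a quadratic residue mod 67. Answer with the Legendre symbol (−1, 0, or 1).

Euler's criterion: (19/67) ≡ 19^33 (mod 67).
19^2 ≡ 26 (mod 67)
19^4 ≡ 6 (mod 67)
19^8 ≡ 36 (mod 67)
19^16 ≡ 23 (mod 67)
19^32 ≡ 60 (mod 67)
19^33 = 19^(32+1) ≡ 1 (mod 67).
Result is 1, so (19/67) = 1.

1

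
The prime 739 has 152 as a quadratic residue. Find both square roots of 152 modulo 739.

Since 739 ≡ 3 (mod 4), a square root of 152 is 152^((739+1)/4) = 152^185 mod 739.
Repeated squaring: 152^2≡195, 152^4≡336, 152^8≡568, 152^16≡420, 152^32≡518, 152^64≡67, 152^128≡55 (mod 739).
152^185 = 152^(128+32+16+8+1) ≡ 91 (mod 739).
Check: 91² = 8281 ≡ 152 (mod 739). The two roots are 91 and 648.

91, 648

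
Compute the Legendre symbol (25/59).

1

Euler's criterion: (25/59) ≡ 25^29 (mod 59).
25^2 ≡ 35 (mod 59)
25^4 ≡ 45 (mod 59)
25^8 ≡ 19 (mod 59)
25^16 ≡ 7 (mod 59)
25^29 = 25^(16+8+4+1) ≡ 1 (mod 59).
Result is 1, so (25/59) = 1.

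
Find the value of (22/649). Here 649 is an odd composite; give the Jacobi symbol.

Pull out 2: since 649 ≡ 1 (mod 8), (2/649) = +1.
Reciprocity: 11 ≡ 3 and 649 ≡ 1 (mod 4), so (11/649) = +(649/11).
Reduce top mod 11: now compute (0/11).
Top reduces to 0: gcd > 1, so the symbol is 0.

0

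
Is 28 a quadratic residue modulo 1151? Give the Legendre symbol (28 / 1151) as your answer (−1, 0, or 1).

Pull out 2^2: since 1151 ≡ 7 (mod 8), (2/1151) = +1, so (2/1151)^2 = +1.
Reciprocity: 7 ≡ 3 and 1151 ≡ 3 (mod 4), so (7/1151) = −(1151/7).
Reduce top mod 7: now compute (3/7).
Reciprocity: 3 ≡ 3 and 7 ≡ 3 (mod 4), so (3/7) = −(7/3).
Reduce top mod 3: now compute (1/3).
Reached (1/3) = 1. Collecting the sign flips along the way, the symbol is +1.

1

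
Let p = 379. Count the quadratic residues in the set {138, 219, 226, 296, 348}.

(138/379) = +1 → QR.
(219/379) = +1 → QR.
(226/379) = +1 → QR.
(296/379) = -1 → non-residue.
(348/379) = +1 → QR.
Total quadratic residues among the 5: 4.

4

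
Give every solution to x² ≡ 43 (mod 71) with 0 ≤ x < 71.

16, 55

Since 71 ≡ 3 (mod 4), a square root of 43 is 43^((71+1)/4) = 43^18 mod 71.
Repeated squaring: 43^2≡3, 43^4≡9, 43^8≡10, 43^16≡29 (mod 71).
43^18 = 43^(16+2) ≡ 16 (mod 71).
Check: 16² = 256 ≡ 43 (mod 71). The two roots are 16 and 55.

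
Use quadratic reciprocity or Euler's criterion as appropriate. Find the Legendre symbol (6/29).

Pull out 2: since 29 ≡ 5 (mod 8), (2/29) = -1.
Reciprocity: 3 ≡ 3 and 29 ≡ 1 (mod 4), so (3/29) = +(29/3).
Reduce top mod 3: now compute (2/3).
Pull out 2: since 3 ≡ 3 (mod 8), (2/3) = -1.
Reached (1/3) = 1. Collecting the sign flips along the way, the symbol is +1.

1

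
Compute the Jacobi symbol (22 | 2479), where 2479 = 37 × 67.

-1

Pull out 2: since 2479 ≡ 7 (mod 8), (2/2479) = +1.
Reciprocity: 11 ≡ 3 and 2479 ≡ 3 (mod 4), so (11/2479) = −(2479/11).
Reduce top mod 11: now compute (4/11).
Pull out 2^2: since 11 ≡ 3 (mod 8), (2/11) = -1, so (2/11)^2 = +1.
Reached (1/11) = 1. Collecting the sign flips along the way, the symbol is -1.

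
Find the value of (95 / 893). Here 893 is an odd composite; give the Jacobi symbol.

Reciprocity: 95 ≡ 3 and 893 ≡ 1 (mod 4), so (95/893) = +(893/95).
Reduce top mod 95: now compute (38/95).
Pull out 2: since 95 ≡ 7 (mod 8), (2/95) = +1.
Reciprocity: 19 ≡ 3 and 95 ≡ 3 (mod 4), so (19/95) = −(95/19).
Reduce top mod 19: now compute (0/19).
Top reduces to 0: gcd > 1, so the symbol is 0.

0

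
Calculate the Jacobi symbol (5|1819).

Reciprocity: 5 ≡ 1 and 1819 ≡ 3 (mod 4), so (5/1819) = +(1819/5).
Reduce top mod 5: now compute (4/5).
Pull out 2^2: since 5 ≡ 5 (mod 8), (2/5) = -1, so (2/5)^2 = +1.
Reached (1/5) = 1. Collecting the sign flips along the way, the symbol is +1.

1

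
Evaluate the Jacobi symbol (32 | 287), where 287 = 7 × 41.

Pull out 2^5: since 287 ≡ 7 (mod 8), (2/287) = +1, so (2/287)^5 = +1.
Reached (1/287) = 1. Collecting the sign flips along the way, the symbol is +1.

1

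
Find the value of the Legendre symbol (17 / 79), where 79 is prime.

Euler's criterion: (17/79) ≡ 17^39 (mod 79).
17^2 ≡ 52 (mod 79)
17^4 ≡ 18 (mod 79)
17^8 ≡ 8 (mod 79)
17^16 ≡ 64 (mod 79)
17^32 ≡ 67 (mod 79)
17^39 = 17^(32+4+2+1) ≡ 78 (mod 79).
Result is 78 ≡ −1, so (17/79) = −1.

-1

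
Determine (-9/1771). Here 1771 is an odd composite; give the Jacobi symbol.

-1

First reduce: -9 ≡ 1762 (mod 1771).
Pull out 2: since 1771 ≡ 3 (mod 8), (2/1771) = -1.
Reciprocity: 881 ≡ 1 and 1771 ≡ 3 (mod 4), so (881/1771) = +(1771/881).
Reduce top mod 881: now compute (9/881).
Reciprocity: 9 ≡ 1 and 881 ≡ 1 (mod 4), so (9/881) = +(881/9).
Reduce top mod 9: now compute (8/9).
Pull out 2^3: since 9 ≡ 1 (mod 8), (2/9) = +1, so (2/9)^3 = +1.
Reached (1/9) = 1. Collecting the sign flips along the way, the symbol is -1.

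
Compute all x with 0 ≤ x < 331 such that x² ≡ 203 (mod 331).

Since 331 ≡ 3 (mod 4), a square root of 203 is 203^((331+1)/4) = 203^83 mod 331.
Repeated squaring: 203^2≡165, 203^4≡83, 203^8≡269, 203^16≡203, 203^32≡165, 203^64≡83 (mod 331).
203^83 = 203^(64+16+2+1) ≡ 269 (mod 331).
Check: 269² = 72361 ≡ 203 (mod 331). The two roots are 62 and 269.

62, 269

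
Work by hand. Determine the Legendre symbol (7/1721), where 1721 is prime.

Reciprocity: 7 ≡ 3 and 1721 ≡ 1 (mod 4), so (7/1721) = +(1721/7).
Reduce top mod 7: now compute (6/7).
Pull out 2: since 7 ≡ 7 (mod 8), (2/7) = +1.
Reciprocity: 3 ≡ 3 and 7 ≡ 3 (mod 4), so (3/7) = −(7/3).
Reduce top mod 3: now compute (1/3).
Reached (1/3) = 1. Collecting the sign flips along the way, the symbol is -1.

-1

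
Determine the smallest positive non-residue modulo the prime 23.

5

(2/23) = +1, so 2 is a residue.
(3/23) = +1, so 3 is a residue.
(4/23) = +1, so 4 is a residue.
(5/23) = −1, so 5 is the smallest positive non-residue mod 23.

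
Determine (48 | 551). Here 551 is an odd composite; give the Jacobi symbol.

Pull out 2^4: since 551 ≡ 7 (mod 8), (2/551) = +1, so (2/551)^4 = +1.
Reciprocity: 3 ≡ 3 and 551 ≡ 3 (mod 4), so (3/551) = −(551/3).
Reduce top mod 3: now compute (2/3).
Pull out 2: since 3 ≡ 3 (mod 8), (2/3) = -1.
Reached (1/3) = 1. Collecting the sign flips along the way, the symbol is +1.

1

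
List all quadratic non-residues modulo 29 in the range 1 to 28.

Square k = 1,…,14 (k and 29−k give the same square):
1²=1, 2²=4, 3²=9, 4²=16, 5²=25, 6²≡7, 7²≡20, 8²≡6, 9²≡23, 10²≡13, 11²≡5, 12²≡28, 13²≡24, 14²≡22 (mod 29).
The residues are {1, 4, 5, 6, 7, 9, 13, 16, 20, 22, 23, 24, 25, 28}; the non-residues are the remaining 14 nonzero classes.

2,3,8,10,11,12,14,15,17,18,19,21,26,27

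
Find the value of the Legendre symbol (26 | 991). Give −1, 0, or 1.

Euler's criterion: (26/991) ≡ 26^495 (mod 991).
26^2 ≡ 676 (mod 991)
26^4 ≡ 125 (mod 991)
26^8 ≡ 760 (mod 991)
26^16 ≡ 838 (mod 991)
26^32 ≡ 616 (mod 991)
26^64 ≡ 894 (mod 991)
26^128 ≡ 490 (mod 991)
26^256 ≡ 278 (mod 991)
26^495 = 26^(256+128+64+32+8+4+2+1) ≡ 1 (mod 991).
Result is 1, so (26/991) = 1.

1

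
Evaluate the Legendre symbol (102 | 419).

1

Euler's criterion: (102/419) ≡ 102^209 (mod 419).
102^2 ≡ 348 (mod 419)
102^4 ≡ 13 (mod 419)
102^8 ≡ 169 (mod 419)
102^16 ≡ 69 (mod 419)
102^32 ≡ 152 (mod 419)
102^64 ≡ 59 (mod 419)
102^128 ≡ 129 (mod 419)
102^209 = 102^(128+64+16+1) ≡ 1 (mod 419).
Result is 1, so (102/419) = 1.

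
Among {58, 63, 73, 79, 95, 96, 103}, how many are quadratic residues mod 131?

2

(58/131) = +1 → QR.
(63/131) = +1 → QR.
(73/131) = -1 → non-residue.
(79/131) = -1 → non-residue.
(95/131) = -1 → non-residue.
(96/131) = -1 → non-residue.
(103/131) = -1 → non-residue.
Total quadratic residues among the 7: 2.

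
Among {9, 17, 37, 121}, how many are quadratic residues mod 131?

(9/131) = +1 → QR.
(17/131) = -1 → non-residue.
(37/131) = -1 → non-residue.
(121/131) = +1 → QR.
Total quadratic residues among the 4: 2.

2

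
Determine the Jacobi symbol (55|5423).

Reciprocity: 55 ≡ 3 and 5423 ≡ 3 (mod 4), so (55/5423) = −(5423/55).
Reduce top mod 55: now compute (33/55).
Reciprocity: 33 ≡ 1 and 55 ≡ 3 (mod 4), so (33/55) = +(55/33).
Reduce top mod 33: now compute (22/33).
Pull out 2: since 33 ≡ 1 (mod 8), (2/33) = +1.
Reciprocity: 11 ≡ 3 and 33 ≡ 1 (mod 4), so (11/33) = +(33/11).
Reduce top mod 11: now compute (0/11).
Top reduces to 0: gcd > 1, so the symbol is 0.

0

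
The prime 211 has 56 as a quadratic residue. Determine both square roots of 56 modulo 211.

Since 211 ≡ 3 (mod 4), a square root of 56 is 56^((211+1)/4) = 56^53 mod 211.
Repeated squaring: 56^2≡182, 56^4≡208, 56^8≡9, 56^16≡81, 56^32≡20 (mod 211).
56^53 = 56^(32+16+4+1) ≡ 30 (mod 211).
Check: 30² = 900 ≡ 56 (mod 211). The two roots are 30 and 181.

30, 181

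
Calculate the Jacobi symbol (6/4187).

-1

Pull out 2: since 4187 ≡ 3 (mod 8), (2/4187) = -1.
Reciprocity: 3 ≡ 3 and 4187 ≡ 3 (mod 4), so (3/4187) = −(4187/3).
Reduce top mod 3: now compute (2/3).
Pull out 2: since 3 ≡ 3 (mod 8), (2/3) = -1.
Reached (1/3) = 1. Collecting the sign flips along the way, the symbol is -1.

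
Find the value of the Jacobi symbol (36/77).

1

Pull out 2^2: since 77 ≡ 5 (mod 8), (2/77) = -1, so (2/77)^2 = +1.
Reciprocity: 9 ≡ 1 and 77 ≡ 1 (mod 4), so (9/77) = +(77/9).
Reduce top mod 9: now compute (5/9).
Reciprocity: 5 ≡ 1 and 9 ≡ 1 (mod 4), so (5/9) = +(9/5).
Reduce top mod 5: now compute (4/5).
Pull out 2^2: since 5 ≡ 5 (mod 8), (2/5) = -1, so (2/5)^2 = +1.
Reached (1/5) = 1. Collecting the sign flips along the way, the symbol is +1.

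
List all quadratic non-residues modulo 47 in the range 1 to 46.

Square k = 1,…,23 (k and 47−k give the same square):
1²=1, 2²=4, 3²=9, 4²=16, 5²=25, 6²=36, 7²≡2, 8²≡17, 9²≡34, 10²≡6, 11²≡27, 12²≡3, 13²≡28, 14²≡8, 15²≡37, 16²≡21, 17²≡7, 18²≡42, 19²≡32, 20²≡24, 21²≡18, 22²≡14, 23²≡12 (mod 47).
The residues are {1, 2, 3, 4, 6, 7, 8, 9, 12, 14, 16, 17, 18, 21, 24, 25, 27, 28, 32, 34, 36, 37, 42}; the non-residues are the remaining 23 nonzero classes.

5 10 11 13 15 19 20 22 23 26 29 30 31 33 35 38 39 40 41 43 44 45 46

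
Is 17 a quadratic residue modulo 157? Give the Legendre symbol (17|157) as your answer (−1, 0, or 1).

Reciprocity: 17 ≡ 1 and 157 ≡ 1 (mod 4), so (17/157) = +(157/17).
Reduce top mod 17: now compute (4/17).
Pull out 2^2: since 17 ≡ 1 (mod 8), (2/17) = +1, so (2/17)^2 = +1.
Reached (1/17) = 1. Collecting the sign flips along the way, the symbol is +1.

1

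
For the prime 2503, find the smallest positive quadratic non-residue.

3

(2/2503) = +1, so 2 is a residue.
(3/2503) = −1, so 3 is the smallest positive non-residue mod 2503.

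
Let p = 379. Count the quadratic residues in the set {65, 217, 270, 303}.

2

(65/379) = -1 → non-residue.
(217/379) = +1 → QR.
(270/379) = +1 → QR.
(303/379) = -1 → non-residue.
Total quadratic residues among the 4: 2.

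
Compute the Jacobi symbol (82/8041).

1

Pull out 2: since 8041 ≡ 1 (mod 8), (2/8041) = +1.
Reciprocity: 41 ≡ 1 and 8041 ≡ 1 (mod 4), so (41/8041) = +(8041/41).
Reduce top mod 41: now compute (5/41).
Reciprocity: 5 ≡ 1 and 41 ≡ 1 (mod 4), so (5/41) = +(41/5).
Reduce top mod 5: now compute (1/5).
Reached (1/5) = 1. Collecting the sign flips along the way, the symbol is +1.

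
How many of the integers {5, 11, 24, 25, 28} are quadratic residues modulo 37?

(5/37) = -1 → non-residue.
(11/37) = +1 → QR.
(24/37) = -1 → non-residue.
(25/37) = +1 → QR.
(28/37) = +1 → QR.
Total quadratic residues among the 5: 3.

3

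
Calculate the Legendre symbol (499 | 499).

0

First reduce: 499 ≡ 0 (mod 499).
Top reduces to 0: gcd > 1, so the symbol is 0.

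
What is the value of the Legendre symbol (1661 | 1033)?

-1

Euler's criterion: (1661/1033) ≡ 628^516 (mod 1033).
628^2 ≡ 811 (mod 1033)
628^4 ≡ 733 (mod 1033)
628^8 ≡ 129 (mod 1033)
628^16 ≡ 113 (mod 1033)
628^32 ≡ 373 (mod 1033)
628^64 ≡ 707 (mod 1033)
628^128 ≡ 910 (mod 1033)
628^256 ≡ 667 (mod 1033)
628^512 ≡ 699 (mod 1033)
628^516 = 628^(512+4) ≡ 1032 (mod 1033).
Result is 1032 ≡ −1, so (1661/1033) = −1.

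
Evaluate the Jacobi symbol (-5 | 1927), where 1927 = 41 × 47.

First reduce: -5 ≡ 1922 (mod 1927).
Pull out 2: since 1927 ≡ 7 (mod 8), (2/1927) = +1.
Reciprocity: 961 ≡ 1 and 1927 ≡ 3 (mod 4), so (961/1927) = +(1927/961).
Reduce top mod 961: now compute (5/961).
Reciprocity: 5 ≡ 1 and 961 ≡ 1 (mod 4), so (5/961) = +(961/5).
Reduce top mod 5: now compute (1/5).
Reached (1/5) = 1. Collecting the sign flips along the way, the symbol is +1.

1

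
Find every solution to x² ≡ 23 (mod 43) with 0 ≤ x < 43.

Since 43 ≡ 3 (mod 4), a square root of 23 is 23^((43+1)/4) = 23^11 mod 43.
Repeated squaring: 23^2≡13, 23^4≡40, 23^8≡9 (mod 43).
23^11 = 23^(8+2+1) ≡ 25 (mod 43).
Check: 25² = 625 ≡ 23 (mod 43). The two roots are 18 and 25.

18, 25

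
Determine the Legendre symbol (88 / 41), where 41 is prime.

Euler's criterion: (88/41) ≡ 6^20 (mod 41).
6^2 ≡ 36 (mod 41)
6^4 ≡ 25 (mod 41)
6^8 ≡ 10 (mod 41)
6^16 ≡ 18 (mod 41)
6^20 = 6^(16+4) ≡ 40 (mod 41).
Result is 40 ≡ −1, so (88/41) = −1.

-1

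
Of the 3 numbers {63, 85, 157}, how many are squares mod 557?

2

(63/557) = +1 → QR.
(85/557) = -1 → non-residue.
(157/557) = +1 → QR.
Total quadratic residues among the 3: 2.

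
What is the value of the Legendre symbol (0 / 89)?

0

Top reduces to 0: gcd > 1, so the symbol is 0.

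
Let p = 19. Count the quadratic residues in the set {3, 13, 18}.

0

(3/19) = -1 → non-residue.
(13/19) = -1 → non-residue.
(18/19) = -1 → non-residue.
Total quadratic residues among the 3: 0.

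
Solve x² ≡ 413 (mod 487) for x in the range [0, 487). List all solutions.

Since 487 ≡ 3 (mod 4), a square root of 413 is 413^((487+1)/4) = 413^122 mod 487.
Repeated squaring: 413^2≡119, 413^4≡38, 413^8≡470, 413^16≡289, 413^32≡244, 413^64≡122 (mod 487).
413^122 = 413^(64+32+16+8+2) ≡ 30 (mod 487).
Check: 30² = 900 ≡ 413 (mod 487). The two roots are 30 and 457.

30, 457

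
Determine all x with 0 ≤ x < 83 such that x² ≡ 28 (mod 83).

Since 83 ≡ 3 (mod 4), a square root of 28 is 28^((83+1)/4) = 28^21 mod 83.
Repeated squaring: 28^2≡37, 28^4≡41, 28^8≡21, 28^16≡26 (mod 83).
28^21 = 28^(16+4+1) ≡ 51 (mod 83).
Check: 51² = 2601 ≡ 28 (mod 83). The two roots are 32 and 51.

32, 51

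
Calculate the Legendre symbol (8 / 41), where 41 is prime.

Pull out 2^3: since 41 ≡ 1 (mod 8), (2/41) = +1, so (2/41)^3 = +1.
Reached (1/41) = 1. Collecting the sign flips along the way, the symbol is +1.

1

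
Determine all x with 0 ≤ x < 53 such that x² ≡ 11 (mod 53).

53 ≡ 1 (mod 4), so we find a root by search.
Trying successive values, 8² = 64 ≡ 11 (mod 53). The other root is 53 − 8 = 45.

8, 45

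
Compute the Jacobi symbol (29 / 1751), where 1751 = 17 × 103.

Reciprocity: 29 ≡ 1 and 1751 ≡ 3 (mod 4), so (29/1751) = +(1751/29).
Reduce top mod 29: now compute (11/29).
Reciprocity: 11 ≡ 3 and 29 ≡ 1 (mod 4), so (11/29) = +(29/11).
Reduce top mod 11: now compute (7/11).
Reciprocity: 7 ≡ 3 and 11 ≡ 3 (mod 4), so (7/11) = −(11/7).
Reduce top mod 7: now compute (4/7).
Pull out 2^2: since 7 ≡ 7 (mod 8), (2/7) = +1, so (2/7)^2 = +1.
Reached (1/7) = 1. Collecting the sign flips along the way, the symbol is -1.

-1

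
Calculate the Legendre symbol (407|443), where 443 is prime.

-1

Euler's criterion: (407/443) ≡ 407^221 (mod 443).
407^2 ≡ 410 (mod 443)
407^4 ≡ 203 (mod 443)
407^8 ≡ 10 (mod 443)
407^16 ≡ 100 (mod 443)
407^32 ≡ 254 (mod 443)
407^64 ≡ 281 (mod 443)
407^128 ≡ 107 (mod 443)
407^221 = 407^(128+64+16+8+4+1) ≡ 442 (mod 443).
Result is 442 ≡ −1, so (407/443) = −1.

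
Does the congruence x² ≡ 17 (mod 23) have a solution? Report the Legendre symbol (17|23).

Euler's criterion: (17/23) ≡ 17^11 (mod 23).
17^2 ≡ 13 (mod 23)
17^4 ≡ 8 (mod 23)
17^8 ≡ 18 (mod 23)
17^11 = 17^(8+2+1) ≡ 22 (mod 23).
Result is 22 ≡ −1, so (17/23) = −1.

-1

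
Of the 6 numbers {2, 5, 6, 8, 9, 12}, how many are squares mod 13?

(2/13) = -1 → non-residue.
(5/13) = -1 → non-residue.
(6/13) = -1 → non-residue.
(8/13) = -1 → non-residue.
(9/13) = +1 → QR.
(12/13) = +1 → QR.
Total quadratic residues among the 6: 2.

2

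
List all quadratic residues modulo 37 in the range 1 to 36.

1, 3, 4, 7, 9, 10, 11, 12, 16, 21, 25, 26, 27, 28, 30, 33, 34, 36

Square k = 1,…,18 (k and 37−k give the same square):
1²=1, 2²=4, 3²=9, 4²=16, 5²=25, 6²=36, 7²≡12, 8²≡27, 9²≡7, 10²≡26, 11²≡10, 12²≡33, 13²≡21, 14²≡11, 15²≡3, 16²≡34, 17²≡30, 18²≡28 (mod 37).
So the quadratic residues mod 37 are {1, 3, 4, 7, 9, 10, 11, 12, 16, 21, 25, 26, 27, 28, 30, 33, 34, 36}.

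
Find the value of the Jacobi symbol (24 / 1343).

1

Pull out 2^3: since 1343 ≡ 7 (mod 8), (2/1343) = +1, so (2/1343)^3 = +1.
Reciprocity: 3 ≡ 3 and 1343 ≡ 3 (mod 4), so (3/1343) = −(1343/3).
Reduce top mod 3: now compute (2/3).
Pull out 2: since 3 ≡ 3 (mod 8), (2/3) = -1.
Reached (1/3) = 1. Collecting the sign flips along the way, the symbol is +1.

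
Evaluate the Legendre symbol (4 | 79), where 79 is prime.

Euler's criterion: (4/79) ≡ 4^39 (mod 79).
4^2 ≡ 16 (mod 79)
4^4 ≡ 19 (mod 79)
4^8 ≡ 45 (mod 79)
4^16 ≡ 50 (mod 79)
4^32 ≡ 51 (mod 79)
4^39 = 4^(32+4+2+1) ≡ 1 (mod 79).
Result is 1, so (4/79) = 1.

1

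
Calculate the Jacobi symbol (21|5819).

Reciprocity: 21 ≡ 1 and 5819 ≡ 3 (mod 4), so (21/5819) = +(5819/21).
Reduce top mod 21: now compute (2/21).
Pull out 2: since 21 ≡ 5 (mod 8), (2/21) = -1.
Reached (1/21) = 1. Collecting the sign flips along the way, the symbol is -1.

-1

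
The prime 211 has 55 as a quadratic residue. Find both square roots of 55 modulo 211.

Since 211 ≡ 3 (mod 4), a square root of 55 is 55^((211+1)/4) = 55^53 mod 211.
Repeated squaring: 55^2≡71, 55^4≡188, 55^8≡107, 55^16≡55, 55^32≡71 (mod 211).
55^53 = 55^(32+16+4+1) ≡ 107 (mod 211).
Check: 107² = 11449 ≡ 55 (mod 211). The two roots are 104 and 107.

104, 107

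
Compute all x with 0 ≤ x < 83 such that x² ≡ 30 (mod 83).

14, 69

Since 83 ≡ 3 (mod 4), a square root of 30 is 30^((83+1)/4) = 30^21 mod 83.
Repeated squaring: 30^2≡70, 30^4≡3, 30^8≡9, 30^16≡81 (mod 83).
30^21 = 30^(16+4+1) ≡ 69 (mod 83).
Check: 69² = 4761 ≡ 30 (mod 83). The two roots are 14 and 69.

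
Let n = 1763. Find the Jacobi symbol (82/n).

Pull out 2: since 1763 ≡ 3 (mod 8), (2/1763) = -1.
Reciprocity: 41 ≡ 1 and 1763 ≡ 3 (mod 4), so (41/1763) = +(1763/41).
Reduce top mod 41: now compute (0/41).
Top reduces to 0: gcd > 1, so the symbol is 0.

0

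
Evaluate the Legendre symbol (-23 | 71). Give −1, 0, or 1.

First reduce: -23 ≡ 48 (mod 71).
Pull out 2^4: since 71 ≡ 7 (mod 8), (2/71) = +1, so (2/71)^4 = +1.
Reciprocity: 3 ≡ 3 and 71 ≡ 3 (mod 4), so (3/71) = −(71/3).
Reduce top mod 3: now compute (2/3).
Pull out 2: since 3 ≡ 3 (mod 8), (2/3) = -1.
Reached (1/3) = 1. Collecting the sign flips along the way, the symbol is +1.

1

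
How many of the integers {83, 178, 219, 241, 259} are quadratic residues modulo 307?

3

(83/307) = +1 → QR.
(178/307) = -1 → non-residue.
(219/307) = +1 → QR.
(241/307) = -1 → non-residue.
(259/307) = +1 → QR.
Total quadratic residues among the 5: 3.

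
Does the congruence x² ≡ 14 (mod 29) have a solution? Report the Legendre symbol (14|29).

Pull out 2: since 29 ≡ 5 (mod 8), (2/29) = -1.
Reciprocity: 7 ≡ 3 and 29 ≡ 1 (mod 4), so (7/29) = +(29/7).
Reduce top mod 7: now compute (1/7).
Reached (1/7) = 1. Collecting the sign flips along the way, the symbol is -1.

-1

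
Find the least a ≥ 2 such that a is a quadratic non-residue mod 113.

(2/113) = +1, so 2 is a residue.
(3/113) = −1, so 3 is the smallest positive non-residue mod 113.

3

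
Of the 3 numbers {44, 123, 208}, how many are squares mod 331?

(44/331) = -1 → non-residue.
(123/331) = +1 → QR.
(208/331) = -1 → non-residue.
Total quadratic residues among the 3: 1.

1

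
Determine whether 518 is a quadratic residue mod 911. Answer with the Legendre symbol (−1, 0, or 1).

Pull out 2: since 911 ≡ 7 (mod 8), (2/911) = +1.
Reciprocity: 259 ≡ 3 and 911 ≡ 3 (mod 4), so (259/911) = −(911/259).
Reduce top mod 259: now compute (134/259).
Pull out 2: since 259 ≡ 3 (mod 8), (2/259) = -1.
Reciprocity: 67 ≡ 3 and 259 ≡ 3 (mod 4), so (67/259) = −(259/67).
Reduce top mod 67: now compute (58/67).
Pull out 2: since 67 ≡ 3 (mod 8), (2/67) = -1.
Reciprocity: 29 ≡ 1 and 67 ≡ 3 (mod 4), so (29/67) = +(67/29).
Reduce top mod 29: now compute (9/29).
Reciprocity: 9 ≡ 1 and 29 ≡ 1 (mod 4), so (9/29) = +(29/9).
Reduce top mod 9: now compute (2/9).
Pull out 2: since 9 ≡ 1 (mod 8), (2/9) = +1.
Reached (1/9) = 1. Collecting the sign flips along the way, the symbol is +1.

1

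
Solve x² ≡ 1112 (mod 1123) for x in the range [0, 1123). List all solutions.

Since 1123 ≡ 3 (mod 4), a square root of 1112 is 1112^((1123+1)/4) = 1112^281 mod 1123.
Repeated squaring: 1112^2≡121, 1112^4≡42, 1112^8≡641, 1112^16≡986, 1112^32≡801, 1112^64≡368, 1112^128≡664, 1112^256≡680 (mod 1123).
1112^281 = 1112^(256+16+8+1) ≡ 385 (mod 1123).
Check: 385² = 148225 ≡ 1112 (mod 1123). The two roots are 385 and 738.

385, 738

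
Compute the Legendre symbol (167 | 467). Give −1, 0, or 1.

Reciprocity: 167 ≡ 3 and 467 ≡ 3 (mod 4), so (167/467) = −(467/167).
Reduce top mod 167: now compute (133/167).
Reciprocity: 133 ≡ 1 and 167 ≡ 3 (mod 4), so (133/167) = +(167/133).
Reduce top mod 133: now compute (34/133).
Pull out 2: since 133 ≡ 5 (mod 8), (2/133) = -1.
Reciprocity: 17 ≡ 1 and 133 ≡ 1 (mod 4), so (17/133) = +(133/17).
Reduce top mod 17: now compute (14/17).
Pull out 2: since 17 ≡ 1 (mod 8), (2/17) = +1.
Reciprocity: 7 ≡ 3 and 17 ≡ 1 (mod 4), so (7/17) = +(17/7).
Reduce top mod 7: now compute (3/7).
Reciprocity: 3 ≡ 3 and 7 ≡ 3 (mod 4), so (3/7) = −(7/3).
Reduce top mod 3: now compute (1/3).
Reached (1/3) = 1. Collecting the sign flips along the way, the symbol is -1.

-1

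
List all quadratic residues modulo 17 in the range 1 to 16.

1, 2, 4, 8, 9, 13, 15, 16

Square k = 1,…,8 (k and 17−k give the same square):
1²=1, 2²=4, 3²=9, 4²=16, 5²≡8, 6²≡2, 7²≡15, 8²≡13 (mod 17).
So the quadratic residues mod 17 are {1, 2, 4, 8, 9, 13, 15, 16}.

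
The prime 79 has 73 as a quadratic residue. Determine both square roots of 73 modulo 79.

28, 51

Since 79 ≡ 3 (mod 4), a square root of 73 is 73^((79+1)/4) = 73^20 mod 79.
Repeated squaring: 73^2≡36, 73^4≡32, 73^8≡76, 73^16≡9 (mod 79).
73^20 = 73^(16+4) ≡ 51 (mod 79).
Check: 51² = 2601 ≡ 73 (mod 79). The two roots are 28 and 51.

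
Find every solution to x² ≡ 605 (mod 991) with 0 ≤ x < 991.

Since 991 ≡ 3 (mod 4), a square root of 605 is 605^((991+1)/4) = 605^248 mod 991.
Repeated squaring: 605^2≡346, 605^4≡796, 605^8≡367, 605^16≡904, 605^32≡632, 605^64≡51, 605^128≡619 (mod 991).
605^248 = 605^(128+64+32+16+8) ≡ 693 (mod 991).
Check: 693² = 480249 ≡ 605 (mod 991). The two roots are 298 and 693.

298, 693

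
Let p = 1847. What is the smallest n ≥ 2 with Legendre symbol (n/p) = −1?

5

(2/1847) = +1, so 2 is a residue.
(3/1847) = +1, so 3 is a residue.
(4/1847) = +1, so 4 is a residue.
(5/1847) = −1, so 5 is the smallest positive non-residue mod 1847.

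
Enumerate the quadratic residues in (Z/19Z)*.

1, 4, 5, 6, 7, 9, 11, 16, 17

Square k = 1,…,9 (k and 19−k give the same square):
1²=1, 2²=4, 3²=9, 4²=16, 5²≡6, 6²≡17, 7²≡11, 8²≡7, 9²≡5 (mod 19).
So the quadratic residues mod 19 are {1, 4, 5, 6, 7, 9, 11, 16, 17}.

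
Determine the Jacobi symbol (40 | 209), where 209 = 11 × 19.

Pull out 2^3: since 209 ≡ 1 (mod 8), (2/209) = +1, so (2/209)^3 = +1.
Reciprocity: 5 ≡ 1 and 209 ≡ 1 (mod 4), so (5/209) = +(209/5).
Reduce top mod 5: now compute (4/5).
Pull out 2^2: since 5 ≡ 5 (mod 8), (2/5) = -1, so (2/5)^2 = +1.
Reached (1/5) = 1. Collecting the sign flips along the way, the symbol is +1.

1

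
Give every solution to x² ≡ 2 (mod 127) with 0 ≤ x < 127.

16, 111

Since 127 ≡ 3 (mod 4), a square root of 2 is 2^((127+1)/4) = 2^32 mod 127.
Repeated squaring: 2^2≡4, 2^4≡16, 2^8≡2, 2^16≡4, 2^32≡16 (mod 127).
2^32 = 2^(32) ≡ 16 (mod 127).
Check: 16² = 256 ≡ 2 (mod 127). The two roots are 16 and 111.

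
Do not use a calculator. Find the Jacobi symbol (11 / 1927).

Reciprocity: 11 ≡ 3 and 1927 ≡ 3 (mod 4), so (11/1927) = −(1927/11).
Reduce top mod 11: now compute (2/11).
Pull out 2: since 11 ≡ 3 (mod 8), (2/11) = -1.
Reached (1/11) = 1. Collecting the sign flips along the way, the symbol is +1.

1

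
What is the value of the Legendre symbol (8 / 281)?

Euler's criterion: (8/281) ≡ 8^140 (mod 281).
8^2 ≡ 64 (mod 281)
8^4 ≡ 162 (mod 281)
8^8 ≡ 111 (mod 281)
8^16 ≡ 238 (mod 281)
8^32 ≡ 163 (mod 281)
8^64 ≡ 155 (mod 281)
8^128 ≡ 140 (mod 281)
8^140 = 8^(128+8+4) ≡ 1 (mod 281).
Result is 1, so (8/281) = 1.

1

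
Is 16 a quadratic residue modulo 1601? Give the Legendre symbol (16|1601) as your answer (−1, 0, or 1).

1

Pull out 2^4: since 1601 ≡ 1 (mod 8), (2/1601) = +1, so (2/1601)^4 = +1.
Reached (1/1601) = 1. Collecting the sign flips along the way, the symbol is +1.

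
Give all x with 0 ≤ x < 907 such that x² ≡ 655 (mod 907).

180, 727

Since 907 ≡ 3 (mod 4), a square root of 655 is 655^((907+1)/4) = 655^227 mod 907.
Repeated squaring: 655^2≡14, 655^4≡196, 655^8≡322, 655^16≡286, 655^32≡166, 655^64≡346, 655^128≡899 (mod 907).
655^227 = 655^(128+64+32+2+1) ≡ 727 (mod 907).
Check: 727² = 528529 ≡ 655 (mod 907). The two roots are 180 and 727.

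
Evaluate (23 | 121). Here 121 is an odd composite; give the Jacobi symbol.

1

Reciprocity: 23 ≡ 3 and 121 ≡ 1 (mod 4), so (23/121) = +(121/23).
Reduce top mod 23: now compute (6/23).
Pull out 2: since 23 ≡ 7 (mod 8), (2/23) = +1.
Reciprocity: 3 ≡ 3 and 23 ≡ 3 (mod 4), so (3/23) = −(23/3).
Reduce top mod 3: now compute (2/3).
Pull out 2: since 3 ≡ 3 (mod 8), (2/3) = -1.
Reached (1/3) = 1. Collecting the sign flips along the way, the symbol is +1.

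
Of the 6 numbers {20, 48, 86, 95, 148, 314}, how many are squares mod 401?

(20/401) = +1 → QR.
(48/401) = -1 → non-residue.
(86/401) = +1 → QR.
(95/401) = -1 → non-residue.
(148/401) = -1 → non-residue.
(314/401) = -1 → non-residue.
Total quadratic residues among the 6: 2.

2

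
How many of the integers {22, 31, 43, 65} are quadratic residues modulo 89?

1

(22/89) = +1 → QR.
(31/89) = -1 → non-residue.
(43/89) = -1 → non-residue.
(65/89) = -1 → non-residue.
Total quadratic residues among the 4: 1.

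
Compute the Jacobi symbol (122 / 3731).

Pull out 2: since 3731 ≡ 3 (mod 8), (2/3731) = -1.
Reciprocity: 61 ≡ 1 and 3731 ≡ 3 (mod 4), so (61/3731) = +(3731/61).
Reduce top mod 61: now compute (10/61).
Pull out 2: since 61 ≡ 5 (mod 8), (2/61) = -1.
Reciprocity: 5 ≡ 1 and 61 ≡ 1 (mod 4), so (5/61) = +(61/5).
Reduce top mod 5: now compute (1/5).
Reached (1/5) = 1. Collecting the sign flips along the way, the symbol is +1.

1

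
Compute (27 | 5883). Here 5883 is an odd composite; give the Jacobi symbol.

0

Reciprocity: 27 ≡ 3 and 5883 ≡ 3 (mod 4), so (27/5883) = −(5883/27).
Reduce top mod 27: now compute (24/27).
Pull out 2^3: since 27 ≡ 3 (mod 8), (2/27) = -1, so (2/27)^3 = -1.
Reciprocity: 3 ≡ 3 and 27 ≡ 3 (mod 4), so (3/27) = −(27/3).
Reduce top mod 3: now compute (0/3).
Top reduces to 0: gcd > 1, so the symbol is 0.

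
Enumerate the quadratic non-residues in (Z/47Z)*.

5, 10, 11, 13, 15, 19, 20, 22, 23, 26, 29, 30, 31, 33, 35, 38, 39, 40, 41, 43, 44, 45, 46

Square k = 1,…,23 (k and 47−k give the same square):
1²=1, 2²=4, 3²=9, 4²=16, 5²=25, 6²=36, 7²≡2, 8²≡17, 9²≡34, 10²≡6, 11²≡27, 12²≡3, 13²≡28, 14²≡8, 15²≡37, 16²≡21, 17²≡7, 18²≡42, 19²≡32, 20²≡24, 21²≡18, 22²≡14, 23²≡12 (mod 47).
The residues are {1, 2, 3, 4, 6, 7, 8, 9, 12, 14, 16, 17, 18, 21, 24, 25, 27, 28, 32, 34, 36, 37, 42}; the non-residues are the remaining 23 nonzero classes.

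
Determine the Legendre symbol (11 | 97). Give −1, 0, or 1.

1

Reciprocity: 11 ≡ 3 and 97 ≡ 1 (mod 4), so (11/97) = +(97/11).
Reduce top mod 11: now compute (9/11).
Reciprocity: 9 ≡ 1 and 11 ≡ 3 (mod 4), so (9/11) = +(11/9).
Reduce top mod 9: now compute (2/9).
Pull out 2: since 9 ≡ 1 (mod 8), (2/9) = +1.
Reached (1/9) = 1. Collecting the sign flips along the way, the symbol is +1.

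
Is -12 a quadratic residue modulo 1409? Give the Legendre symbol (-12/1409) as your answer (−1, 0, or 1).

-1

First reduce: -12 ≡ 1397 (mod 1409).
Reciprocity: 1397 ≡ 1 and 1409 ≡ 1 (mod 4), so (1397/1409) = +(1409/1397).
Reduce top mod 1397: now compute (12/1397).
Pull out 2^2: since 1397 ≡ 5 (mod 8), (2/1397) = -1, so (2/1397)^2 = +1.
Reciprocity: 3 ≡ 3 and 1397 ≡ 1 (mod 4), so (3/1397) = +(1397/3).
Reduce top mod 3: now compute (2/3).
Pull out 2: since 3 ≡ 3 (mod 8), (2/3) = -1.
Reached (1/3) = 1. Collecting the sign flips along the way, the symbol is -1.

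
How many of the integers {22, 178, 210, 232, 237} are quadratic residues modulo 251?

3

(22/251) = +1 → QR.
(178/251) = -1 → non-residue.
(210/251) = -1 → non-residue.
(232/251) = +1 → QR.
(237/251) = +1 → QR.
Total quadratic residues among the 5: 3.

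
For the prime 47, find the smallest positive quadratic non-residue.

5

(2/47) = +1, so 2 is a residue.
(3/47) = +1, so 3 is a residue.
(4/47) = +1, so 4 is a residue.
(5/47) = −1, so 5 is the smallest positive non-residue mod 47.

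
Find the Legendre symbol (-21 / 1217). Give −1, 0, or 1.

First reduce: -21 ≡ 1196 (mod 1217).
Pull out 2^2: since 1217 ≡ 1 (mod 8), (2/1217) = +1, so (2/1217)^2 = +1.
Reciprocity: 299 ≡ 3 and 1217 ≡ 1 (mod 4), so (299/1217) = +(1217/299).
Reduce top mod 299: now compute (21/299).
Reciprocity: 21 ≡ 1 and 299 ≡ 3 (mod 4), so (21/299) = +(299/21).
Reduce top mod 21: now compute (5/21).
Reciprocity: 5 ≡ 1 and 21 ≡ 1 (mod 4), so (5/21) = +(21/5).
Reduce top mod 5: now compute (1/5).
Reached (1/5) = 1. Collecting the sign flips along the way, the symbol is +1.

1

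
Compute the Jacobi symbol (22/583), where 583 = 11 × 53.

0

Pull out 2: since 583 ≡ 7 (mod 8), (2/583) = +1.
Reciprocity: 11 ≡ 3 and 583 ≡ 3 (mod 4), so (11/583) = −(583/11).
Reduce top mod 11: now compute (0/11).
Top reduces to 0: gcd > 1, so the symbol is 0.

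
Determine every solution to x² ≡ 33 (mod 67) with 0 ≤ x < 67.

Since 67 ≡ 3 (mod 4), a square root of 33 is 33^((67+1)/4) = 33^17 mod 67.
Repeated squaring: 33^2≡17, 33^4≡21, 33^8≡39, 33^16≡47 (mod 67).
33^17 = 33^(16+1) ≡ 10 (mod 67).
Check: 10² = 100 ≡ 33 (mod 67). The two roots are 10 and 57.

10, 57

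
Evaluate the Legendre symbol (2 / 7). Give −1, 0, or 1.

1

Pull out 2: since 7 ≡ 7 (mod 8), (2/7) = +1.
Reached (1/7) = 1. Collecting the sign flips along the way, the symbol is +1.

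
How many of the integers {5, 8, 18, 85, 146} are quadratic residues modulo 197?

(5/197) = -1 → non-residue.
(8/197) = -1 → non-residue.
(18/197) = -1 → non-residue.
(85/197) = +1 → QR.
(146/197) = +1 → QR.
Total quadratic residues among the 5: 2.

2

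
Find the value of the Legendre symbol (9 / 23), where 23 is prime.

1

Euler's criterion: (9/23) ≡ 9^11 (mod 23).
9^2 ≡ 12 (mod 23)
9^4 ≡ 6 (mod 23)
9^8 ≡ 13 (mod 23)
9^11 = 9^(8+2+1) ≡ 1 (mod 23).
Result is 1, so (9/23) = 1.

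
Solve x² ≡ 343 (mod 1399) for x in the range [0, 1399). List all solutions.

Since 1399 ≡ 3 (mod 4), a square root of 343 is 343^((1399+1)/4) = 343^350 mod 1399.
Repeated squaring: 343^2≡133, 343^4≡901, 343^8≡381, 343^16≡1064, 343^32≡305, 343^64≡691, 343^128≡422, 343^256≡411 (mod 1399).
343^350 = 343^(256+64+16+8+4+2) ≡ 472 (mod 1399).
Check: 472² = 222784 ≡ 343 (mod 1399). The two roots are 472 and 927.

472, 927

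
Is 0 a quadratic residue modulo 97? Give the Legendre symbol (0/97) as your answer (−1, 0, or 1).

0

Top reduces to 0: gcd > 1, so the symbol is 0.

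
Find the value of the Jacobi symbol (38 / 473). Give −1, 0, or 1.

Pull out 2: since 473 ≡ 1 (mod 8), (2/473) = +1.
Reciprocity: 19 ≡ 3 and 473 ≡ 1 (mod 4), so (19/473) = +(473/19).
Reduce top mod 19: now compute (17/19).
Reciprocity: 17 ≡ 1 and 19 ≡ 3 (mod 4), so (17/19) = +(19/17).
Reduce top mod 17: now compute (2/17).
Pull out 2: since 17 ≡ 1 (mod 8), (2/17) = +1.
Reached (1/17) = 1. Collecting the sign flips along the way, the symbol is +1.

1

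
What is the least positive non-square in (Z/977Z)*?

3

(2/977) = +1, so 2 is a residue.
(3/977) = −1, so 3 is the smallest positive non-residue mod 977.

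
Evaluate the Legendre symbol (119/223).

Reciprocity: 119 ≡ 3 and 223 ≡ 3 (mod 4), so (119/223) = −(223/119).
Reduce top mod 119: now compute (104/119).
Pull out 2^3: since 119 ≡ 7 (mod 8), (2/119) = +1, so (2/119)^3 = +1.
Reciprocity: 13 ≡ 1 and 119 ≡ 3 (mod 4), so (13/119) = +(119/13).
Reduce top mod 13: now compute (2/13).
Pull out 2: since 13 ≡ 5 (mod 8), (2/13) = -1.
Reached (1/13) = 1. Collecting the sign flips along the way, the symbol is +1.

1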